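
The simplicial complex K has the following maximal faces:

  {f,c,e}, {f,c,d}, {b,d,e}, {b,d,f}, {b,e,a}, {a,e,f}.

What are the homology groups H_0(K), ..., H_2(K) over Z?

K has 6 vertices, 12 edges, 6 triangles.
rank ∂_0 = 0, rank ∂_1 = 5 ⇒ b_0 = 6 − 0 − 5 = 1; all invariant factors of ∂_1 are 1 so no torsion. So H_0 ≅ Z.
rank ∂_1 = 5, rank ∂_2 = 6 ⇒ b_1 = 12 − 5 − 6 = 1; all invariant factors of ∂_2 are 1 so no torsion. So H_1 ≅ Z.
rank ∂_2 = 6, rank ∂_3 = 0 ⇒ b_2 = 6 − 6 − 0 = 0. So H_2 ≅ 0.

H_0 ≅ Z,  H_1 ≅ Z,  H_2 = 0.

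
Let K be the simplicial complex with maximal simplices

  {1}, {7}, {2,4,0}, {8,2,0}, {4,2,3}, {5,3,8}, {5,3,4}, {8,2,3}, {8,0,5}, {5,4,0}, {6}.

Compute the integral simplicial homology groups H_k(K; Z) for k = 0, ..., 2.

H_0 ≅ Z^4,  H_1 = 0,  H_2 ≅ Z.

Order the vertices as 0 < 1 < 2 < 3 < 4 < 5 < 6 < 7 < 8. Listing each simplex with vertices in this order, K has dimension 2 with simplices:

  0-simplices (9): [0], [1], [2], [3], [4], [5], [6], [7], [8]
  1-simplices (12): [0,2], [0,4], [0,5], [0,8], [2,3], [2,4], [2,8], [3,4], [3,5], [3,8], [4,5], [5,8]
  2-simplices (8): [0,2,4], [0,2,8], [0,4,5], [0,5,8], [2,3,4], [2,3,8], [3,4,5], [3,5,8]

Hence C_0 ≅ Z^9, C_1 ≅ Z^12, C_2 ≅ Z^8.

Boundary ∂_1: C_1 → C_0 maps an edge to its endpoints' difference, ∂[p,q] = q − p. For instance
  ∂[3,8] = [8] − [3].
This gives a 9×12 integer matrix of rank 5; reducing to Smith normal form yields diagonal entries (1,1,1,1,1).

The boundary map ∂_2: C_2 → C_1 maps a triangle to the signed sum of its edges. For instance
  ∂[0,4,5] = [4,5] − [0,5] + [0,4],
  ∂[3,4,5] = [4,5] − [3,5] + [3,4].
The resulting 12×8 matrix has rank 7, and its Smith normal form has invariant factors (1,1,1,1,1,1,1).

Now H_k = ker ∂_k / im ∂_{k+1}, so:

  H_0: rank C_0 − rank ∂_1 = 9 − 5 = 4, and the invariant factors of ∂_1 are all 1, so H_0 = Z^4.
  H_1: rank ker ∂_1 − rank ∂_2 = (12 − 5) − 7 = 0, and the invariant factors of ∂_2 are all 1, so H_1 = 0.
  H_2: rank ker ∂_2 − rank ∂_3 = (8 − 7) − 0 = 1, and there is no ∂_3, so H_2 = Z.

As a check, the Euler characteristic is 9 − 12 + 8 = 5, which agrees with 4 − 0 + 1 = 5.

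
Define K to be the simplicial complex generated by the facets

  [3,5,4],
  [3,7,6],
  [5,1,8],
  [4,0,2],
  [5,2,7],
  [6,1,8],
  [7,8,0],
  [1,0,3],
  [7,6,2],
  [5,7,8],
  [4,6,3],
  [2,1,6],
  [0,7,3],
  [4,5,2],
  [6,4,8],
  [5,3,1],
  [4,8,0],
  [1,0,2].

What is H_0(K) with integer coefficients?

Order the vertices as 0 < 1 < 2 < 3 < 4 < 5 < 6 < 7 < 8. Listing each simplex with vertices in this order, K has dimension 2 with simplices:

  0-simplices (9): [0], [1], [2], [3], [4], [5], [6], [7], [8]
  1-simplices (27): (27 of them)
  2-simplices (18): [0,1,2], [0,1,3], [0,2,4], [0,3,7], [0,4,8], [0,7,8], [1,2,6], [1,3,5], [1,5,8], [1,6,8], [2,4,5], [2,5,7], [2,6,7], [3,4,5], [3,4,6], [3,6,7], [4,6,8], [5,7,8]

Hence C_0 ≅ Z^9, C_1 ≅ Z^27, C_2 ≅ Z^18.

The boundary map ∂_1: C_1 → C_0 maps an edge to its endpoints' difference, ∂[p,q] = q − p.
The resulting 9×27 matrix has rank 8, and its Smith normal form has invariant factors (1,1,1,1,1,1,1,1).

Boundary ∂_2: C_2 → C_1 acts by ∂[p,q,r] = [q,r] − [p,r] + [p,q]. For instance
  ∂[4,6,8] = [6,8] − [4,8] + [4,6],
  ∂[0,4,8] = [4,8] − [0,8] + [0,4].
This gives a 27×18 integer matrix of rank 17; reducing to Smith normal form yields diagonal entries (1,1,1,1,1,1,1,1,1,1,1,1,1,1,1,1,1).

From H_k ≅ ker(∂_k) / im(∂_{k+1}) we obtain:

  H_0: rank C_0 − rank ∂_1 = 9 − 8 = 1, and the invariant factors of ∂_1 are all 1, so H_0 = Z.

H_0 = Z.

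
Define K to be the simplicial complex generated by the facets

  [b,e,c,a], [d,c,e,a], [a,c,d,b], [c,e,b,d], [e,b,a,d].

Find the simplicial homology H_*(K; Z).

H_0 = Z,  H_1 = 0,  H_2 = 0,  H_3 = Z.

We work with the vertex ordering a < b < c < d < e. The simplices of K, each written with vertices in increasing order, are:

  0-simplices (5): a, b, c, d, e
  1-simplices (10): ab, ac, ad, ae, bc, bd, be, cd, ce, de
  2-simplices (10): abc, abd, abe, acd, ace, ade, bcd, bce, bde, cde
  3-simplices (5): abcd, abce, abde, acde, bcde

Hence C_0 ≅ Z^5, C_1 ≅ Z^10, C_2 ≅ Z^10, C_3 ≅ Z^5.

The boundary map ∂_1: C_1 → C_0 is given by ∂[p,q] = [q] − [p].
The resulting 5×10 matrix has rank 4, and its Smith normal form has invariant factors (1,1,1,1).

Boundary ∂_2: C_2 → C_1 sends each 2-simplex [p,q,r] to [q,r] − [p,r] + [p,q]. For instance
  ∂ace = ce − ae + ac,
  ∂abe = be − ae + ab.
As a 10×10 matrix over Z this has rank 6, with invariant factors (1,1,1,1,1,1).

The boundary map ∂_3: C_3 → C_2 sends each 3-simplex σ to the alternating sum Σ_i (−1)^i (σ with its i-th vertex removed). For instance
  ∂acde = cde − ade + ace − acd,
  ∂abce = bce − ace + abe − abc.
This gives a 10×5 integer matrix of rank 4; reducing to Smith normal form yields diagonal entries (1,1,1,1).

Now H_k = ker ∂_k / im ∂_{k+1}, so:

  H_0: rank C_0 − rank ∂_1 = 5 − 4 = 1, and the invariant factors of ∂_1 are all 1, so H_0 ≅ Z.
  H_1: rank ker ∂_1 − rank ∂_2 = (10 − 4) − 6 = 0, and the invariant factors of ∂_2 are all 1, so H_1 ≅ 0.
  H_2: rank ker ∂_2 − rank ∂_3 = (10 − 6) − 4 = 0, and the invariant factors of ∂_3 are all 1, so H_2 ≅ 0.
  H_3: rank ker ∂_3 − rank ∂_4 = (5 − 4) − 0 = 1, and there is no ∂_4, so H_3 ≅ Z.

As a check, the Euler characteristic is 5 − 10 + 10 − 5 = 0, which agrees with 1 − 0 + 0 − 1 = 0.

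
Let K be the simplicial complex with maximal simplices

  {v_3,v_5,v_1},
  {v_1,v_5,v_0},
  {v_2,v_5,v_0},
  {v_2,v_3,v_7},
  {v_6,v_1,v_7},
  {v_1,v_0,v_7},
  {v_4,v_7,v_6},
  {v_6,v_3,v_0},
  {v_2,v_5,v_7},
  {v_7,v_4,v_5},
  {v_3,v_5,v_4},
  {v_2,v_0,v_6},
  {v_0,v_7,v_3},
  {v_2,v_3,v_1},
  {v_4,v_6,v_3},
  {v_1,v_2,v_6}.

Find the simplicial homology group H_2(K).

We work with the vertex ordering v_0 < v_1 < v_2 < v_3 < v_4 < v_5 < v_6 < v_7. The simplices of K, each written with vertices in increasing order, are:

  0-simplices (8): [v_0], [v_1], [v_2], [v_3], [v_4], [v_5], [v_6], [v_7]
  1-simplices (24): (24 of them)
  2-simplices (16): (16 of them)

giving chain groups C_0 ≅ Z^8, C_1 ≅ Z^24, C_2 ≅ Z^16.

The boundary map ∂_1: C_1 → C_0 maps an edge to its endpoints' difference, ∂[p,q] = q − p.
The resulting 8×24 matrix has rank 7, and its Smith normal form has invariant factors (1,1,1,1,1,1,1).

∂_2: C_2 → C_1 sends each 2-simplex [p,q,r] to [q,r] − [p,r] + [p,q]. For instance
  ∂[v_0,v_1,v_5] = [v_1,v_5] − [v_0,v_5] + [v_0,v_1],
  ∂[v_0,v_1,v_7] = [v_1,v_7] − [v_0,v_7] + [v_0,v_1].
The 24×16 boundary matrix has rank 15 and Smith normal form diag(1,1,1,1,1,1,1,1,1,1,1,1,1,1,1).

Now H_k = ker ∂_k / im ∂_{k+1}, so:

  H_2: rank ker ∂_2 − rank ∂_3 = (16 − 15) − 0 = 1, and there is no ∂_3, so H_2 = Z.

H_2 = Z.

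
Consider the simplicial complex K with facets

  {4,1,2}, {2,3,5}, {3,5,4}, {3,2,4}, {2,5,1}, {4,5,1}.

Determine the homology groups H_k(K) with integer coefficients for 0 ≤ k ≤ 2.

H_0 = Z,  H_1 = 0,  H_2 = Z.

We work with the vertex ordering 1 < 2 < 3 < 4 < 5. The simplices of K, each written with vertices in increasing order, are:

  0-simplices (5): [1], [2], [3], [4], [5]
  1-simplices (9): [1,2], [1,4], [1,5], [2,3], [2,4], [2,5], [3,4], [3,5], [4,5]
  2-simplices (6): [1,2,4], [1,2,5], [1,4,5], [2,3,4], [2,3,5], [3,4,5]

Hence C_0 ≅ Z^5, C_1 ≅ Z^9, C_2 ≅ Z^6.

∂_1: C_1 → C_0 maps an edge to its endpoints' difference, ∂[p,q] = q − p.
This gives a 5×9 integer matrix of rank 4; reducing to Smith normal form yields diagonal entries (1,1,1,1).

∂_2: C_2 → C_1 sends each 2-simplex [p,q,r] to [q,r] − [p,r] + [p,q]. For instance
  ∂[1,2,5] = [2,5] − [1,5] + [1,2],
  ∂[1,4,5] = [4,5] − [1,5] + [1,4].
As a 9×6 matrix over Z this has rank 5, with invariant factors (1,1,1,1,1).

From H_k ≅ ker(∂_k) / im(∂_{k+1}) we obtain:

  H_0: rank C_0 − rank ∂_1 = 5 − 4 = 1, and the invariant factors of ∂_1 are all 1, so H_0 ≅ Z.
  H_1: rank ker ∂_1 − rank ∂_2 = (9 − 4) − 5 = 0, and the invariant factors of ∂_2 are all 1, so H_1 ≅ 0.
  H_2: rank ker ∂_2 − rank ∂_3 = (6 − 5) − 0 = 1, and there is no ∂_3, so H_2 ≅ Z.

(K is a triangulation of the 2-sphere S^2.)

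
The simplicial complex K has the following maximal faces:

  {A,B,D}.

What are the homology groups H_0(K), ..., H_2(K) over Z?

Fix the vertex order A < B < D and write every simplex with vertices in increasing order. Then dim K = 2 and the simplices of K are:

  0-simplices (3): A, B, D
  1-simplices (3): AB, AD, BD
  2-simplices (1): ABD

Hence C_0 ≅ Z^3, C_1 ≅ Z^3, C_2 ≅ Z^1.

Boundary ∂_1: C_1 → C_0 sends each edge [p,q] (with p < q) to q − p.
The resulting 3×3 matrix has rank 2, and its Smith normal form has invariant factors (1,1).

∂_2: C_2 → C_1 acts by ∂[p,q,r] = [q,r] − [p,r] + [p,q]. For instance
  ∂ABD = BD − AD + AB.
The resulting 3×1 matrix has rank 1, and its Smith normal form has invariant factors (1).

From H_k ≅ ker(∂_k) / im(∂_{k+1}) we obtain:

  H_0: rank C_0 − rank ∂_1 = 3 − 2 = 1, and the invariant factors of ∂_1 are all 1, so H_0 = Z.
  H_1: rank ker ∂_1 − rank ∂_2 = (3 − 2) − 1 = 0, and the invariant factors of ∂_2 are all 1, so H_1 = 0.
  H_2: rank ker ∂_2 − rank ∂_3 = (1 − 1) − 0 = 0, and there is no ∂_3, so H_2 = 0.

As a check, the Euler characteristic is 3 − 3 + 1 = 1, which agrees with 1 − 0 + 0 = 1.
(K is a triangulation of the 2-simplex.)

H_0 ≅ Z,  H_1 = 0,  H_2 = 0.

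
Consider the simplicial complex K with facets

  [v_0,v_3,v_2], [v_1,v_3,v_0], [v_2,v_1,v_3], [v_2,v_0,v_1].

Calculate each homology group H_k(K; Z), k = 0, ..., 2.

H_0 ≅ Z,  H_1 = 0,  H_2 ≅ Z.

Order the vertices as v_0 < v_1 < v_2 < v_3. Listing each simplex with vertices in this order, K has dimension 2 with simplices:

  0-simplices (4): [v_0], [v_1], [v_2], [v_3]
  1-simplices (6): [v_0,v_1], [v_0,v_2], [v_0,v_3], [v_1,v_2], [v_1,v_3], [v_2,v_3]
  2-simplices (4): [v_0,v_1,v_2], [v_0,v_1,v_3], [v_0,v_2,v_3], [v_1,v_2,v_3]

Hence C_0 ≅ Z^4, C_1 ≅ Z^6, C_2 ≅ Z^4.

The boundary map ∂_1: C_1 → C_0 sends each edge [p,q] (with p < q) to q − p.
The 4×6 boundary matrix has rank 3 and Smith normal form diag(1,1,1).

∂_2: C_2 → C_1 acts by ∂[p,q,r] = [q,r] − [p,r] + [p,q]. For instance
  ∂[v_0,v_2,v_3] = [v_2,v_3] − [v_0,v_3] + [v_0,v_2],
  ∂[v_0,v_1,v_2] = [v_1,v_2] − [v_0,v_2] + [v_0,v_1].
The 6×4 boundary matrix has rank 3 and Smith normal form diag(1,1,1).

Now H_k = ker ∂_k / im ∂_{k+1}, so:

  H_0: rank C_0 − rank ∂_1 = 4 − 3 = 1, and the invariant factors of ∂_1 are all 1, so H_0 = Z.
  H_1: rank ker ∂_1 − rank ∂_2 = (6 − 3) − 3 = 0, and the invariant factors of ∂_2 are all 1, so H_1 = 0.
  H_2: rank ker ∂_2 − rank ∂_3 = (4 − 3) − 0 = 1, and there is no ∂_3, so H_2 = Z.

(K is a triangulation of the 2-sphere S^2.)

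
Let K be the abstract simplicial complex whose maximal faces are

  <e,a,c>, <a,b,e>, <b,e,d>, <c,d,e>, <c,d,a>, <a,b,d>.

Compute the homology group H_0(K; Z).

Order the vertices as a < b < c < d < e. Listing each simplex with vertices in this order, K has dimension 2 with simplices:

  0-simplices (5): a, b, c, d, e
  1-simplices (9): ab, ac, ad, ae, bd, be, cd, ce, de
  2-simplices (6): abd, abe, acd, ace, bde, cde

Hence C_0 ≅ Z^5, C_1 ≅ Z^9, C_2 ≅ Z^6.

∂_1: C_1 → C_0 maps an edge to its endpoints' difference, ∂[p,q] = q − p. For instance
  ∂ac = c − a.
The 5×9 boundary matrix has rank 4 and Smith normal form diag(1,1,1,1).

Boundary ∂_2: C_2 → C_1 sends each 2-simplex [p,q,r] to [q,r] − [p,r] + [p,q]. For instance
  ∂abd = bd − ad + ab,
  ∂abe = be − ae + ab.
As a 9×6 matrix over Z this has rank 5, with invariant factors (1,1,1,1,1).

Now H_k = ker ∂_k / im ∂_{k+1}, so:

  H_0: rank C_0 − rank ∂_1 = 5 − 4 = 1, and the invariant factors of ∂_1 are all 1, so H_0 = Z.

H_0 = Z.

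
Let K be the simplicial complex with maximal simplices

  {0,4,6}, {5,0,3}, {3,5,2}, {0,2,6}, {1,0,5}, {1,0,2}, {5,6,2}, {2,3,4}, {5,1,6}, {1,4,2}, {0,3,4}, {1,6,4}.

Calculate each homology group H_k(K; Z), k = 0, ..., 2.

H_0 ≅ Z,  H_1 ≅ Z/2Z,  H_2 = 0.

Take the total order 0 < 1 < 2 < 3 < 4 < 5 < 6 on the vertex set. Then K (dimension 2) consists of the simplices:

  0-simplices (7): [0], [1], [2], [3], [4], [5], [6]
  1-simplices (18): [0,1], [0,2], [0,3], [0,4], [0,5], [0,6], [1,2], [1,4], [1,5], [1,6], [2,3], [2,4], [2,5], [2,6], [3,4], [3,5], [4,6], [5,6]
  2-simplices (12): [0,1,2], [0,1,5], [0,2,6], [0,3,4], [0,3,5], [0,4,6], [1,2,4], [1,4,6], [1,5,6], [2,3,4], [2,3,5], [2,5,6]

so the chain groups are C_0 ≅ Z^7, C_1 ≅ Z^18, C_2 ≅ Z^12.

Boundary ∂_1: C_1 → C_0 is given by ∂[p,q] = [q] − [p].
The 7×18 boundary matrix has rank 6 and Smith normal form diag(1,1,1,1,1,1).

Boundary ∂_2: C_2 → C_1 maps a triangle to the signed sum of its edges. For instance
  ∂[1,5,6] = [5,6] − [1,6] + [1,5],
  ∂[1,2,4] = [2,4] − [1,4] + [1,2].
As a 18×12 matrix over Z this has rank 12, with invariant factors (1,1,1,1,1,1,1,1,1,1,1,2).

Reading off H_k = ker ∂_k / im ∂_{k+1}:

  H_0: rank C_0 − rank ∂_1 = 7 − 6 = 1, and the invariant factors of ∂_1 are all 1, so H_0 = Z.
  H_1: rank ker ∂_1 − rank ∂_2 = (18 − 6) − 12 = 0, and ∂_2 has invariant factor 2 > 1, so H_1 = Z/2Z.
  H_2: rank ker ∂_2 − rank ∂_3 = (12 − 12) − 0 = 0, and there is no ∂_3, so H_2 = 0.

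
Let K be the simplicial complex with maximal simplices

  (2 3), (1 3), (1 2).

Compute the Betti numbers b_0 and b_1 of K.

Order the vertices as 1 < 2 < 3. Listing each simplex with vertices in this order, K has dimension 1 with simplices:

  0-simplices (3): [1], [2], [3]
  1-simplices (3): [1,2], [1,3], [2,3]

so the chain groups are C_0 ≅ Z^3, C_1 ≅ Z^3.

The boundary map ∂_1: C_1 → C_0 maps an edge to its endpoints' difference, ∂[p,q] = q − p. For instance
  ∂[1,2] = [2] − [1].
The 3×3 boundary matrix has rank 2 and Smith normal form diag(1,1).

Reading off H_k = ker ∂_k / im ∂_{k+1}:

  H_0: rank C_0 − rank ∂_1 = 3 − 2 = 1, and the invariant factors of ∂_1 are all 1, so H_0 ≅ Z.
  H_1: rank ker ∂_1 − rank ∂_2 = (3 − 2) − 0 = 1, and there is no ∂_2, so H_1 ≅ Z.

As a check, the Euler characteristic is 3 − 3 = 0, which agrees with 1 − 1 = 0.

Hence the Betti numbers are b_0 = 1, b_1 = 1.

b_0 = 1, b_1 = 1.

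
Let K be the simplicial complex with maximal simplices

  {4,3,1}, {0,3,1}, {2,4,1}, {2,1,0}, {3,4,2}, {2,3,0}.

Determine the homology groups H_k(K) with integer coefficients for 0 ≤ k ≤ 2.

H_0 ≅ Z,  H_1 = 0,  H_2 ≅ Z.

Fix the vertex order 0 < 1 < 2 < 3 < 4 and write every simplex with vertices in increasing order. Then dim K = 2 and the simplices of K are:

  0-simplices (5): [0], [1], [2], [3], [4]
  1-simplices (9): [0,1], [0,2], [0,3], [1,2], [1,3], [1,4], [2,3], [2,4], [3,4]
  2-simplices (6): [0,1,2], [0,1,3], [0,2,3], [1,2,4], [1,3,4], [2,3,4]

Hence C_0 ≅ Z^5, C_1 ≅ Z^9, C_2 ≅ Z^6.

The boundary map ∂_1: C_1 → C_0 is given by ∂[p,q] = [q] − [p]. For instance
  ∂[3,4] = [4] − [3].
The 5×9 boundary matrix has rank 4 and Smith normal form diag(1,1,1,1).

∂_2: C_2 → C_1 sends each 2-simplex [p,q,r] to [q,r] − [p,r] + [p,q]. For instance
  ∂[1,2,4] = [2,4] − [1,4] + [1,2],
  ∂[2,3,4] = [3,4] − [2,4] + [2,3].
The resulting 9×6 matrix has rank 5, and its Smith normal form has invariant factors (1,1,1,1,1).

Now H_k = ker ∂_k / im ∂_{k+1}, so:

  H_0: rank C_0 − rank ∂_1 = 5 − 4 = 1, and the invariant factors of ∂_1 are all 1, so H_0 ≅ Z.
  H_1: rank ker ∂_1 − rank ∂_2 = (9 − 4) − 5 = 0, and the invariant factors of ∂_2 are all 1, so H_1 ≅ 0.
  H_2: rank ker ∂_2 − rank ∂_3 = (6 − 5) − 0 = 1, and there is no ∂_3, so H_2 ≅ Z.

As a check, the Euler characteristic is 5 − 9 + 6 = 2, which agrees with 1 − 0 + 1 = 2.
(K is a triangulation of the 2-sphere S^2.)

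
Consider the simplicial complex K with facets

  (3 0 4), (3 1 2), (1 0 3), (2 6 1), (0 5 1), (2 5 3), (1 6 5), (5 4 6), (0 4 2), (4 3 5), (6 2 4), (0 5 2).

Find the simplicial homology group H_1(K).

Fix the vertex order 0 < 1 < 2 < 3 < 4 < 5 < 6 and write every simplex with vertices in increasing order. Then dim K = 2 and the simplices of K are:

  0-simplices (7): [0], [1], [2], [3], [4], [5], [6]
  1-simplices (18): [0,1], [0,2], [0,3], [0,4], [0,5], [1,2], [1,3], [1,5], [1,6], [2,3], [2,4], [2,5], [2,6], [3,4], [3,5], [4,5], [4,6], [5,6]
  2-simplices (12): [0,1,3], [0,1,5], [0,2,4], [0,2,5], [0,3,4], [1,2,3], [1,2,6], [1,5,6], [2,3,5], [2,4,6], [3,4,5], [4,5,6]

Hence C_0 ≅ Z^7, C_1 ≅ Z^18, C_2 ≅ Z^12.

∂_1: C_1 → C_0 is given by ∂[p,q] = [q] − [p]. For instance
  ∂[5,6] = [6] − [5].
The resulting 7×18 matrix has rank 6, and its Smith normal form has invariant factors (1,1,1,1,1,1).

∂_2: C_2 → C_1 maps a triangle to the signed sum of its edges. For instance
  ∂[1,5,6] = [5,6] − [1,6] + [1,5],
  ∂[0,2,5] = [2,5] − [0,5] + [0,2].
The 18×12 boundary matrix has rank 12 and Smith normal form diag(1,1,1,1,1,1,1,1,1,1,1,2).

From H_k ≅ ker(∂_k) / im(∂_{k+1}) we obtain:

  H_1: rank ker ∂_1 − rank ∂_2 = (18 − 6) − 12 = 0, and ∂_2 has invariant factor 2 > 1, so H_1 ≅ Z/2.

H_1 ≅ Z/2.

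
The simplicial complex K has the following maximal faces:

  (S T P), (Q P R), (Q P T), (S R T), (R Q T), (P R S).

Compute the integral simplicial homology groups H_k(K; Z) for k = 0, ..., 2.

H_0 = Z,  H_1 = 0,  H_2 = Z.

Order the vertices as P < Q < R < S < T. Listing each simplex with vertices in this order, K has dimension 2 with simplices:

  0-simplices (5): P, Q, R, S, T
  1-simplices (9): PQ, PR, PS, PT, QR, QT, RS, RT, ST
  2-simplices (6): PQR, PQT, PRS, PST, QRT, RST

Hence C_0 ≅ Z^5, C_1 ≅ Z^9, C_2 ≅ Z^6.

∂_1: C_1 → C_0 maps an edge to its endpoints' difference, ∂[p,q] = q − p. For instance
  ∂ST = T − S.
As a 5×9 matrix over Z this has rank 4, with invariant factors (1,1,1,1).

∂_2: C_2 → C_1 sends each 2-simplex [p,q,r] to [q,r] − [p,r] + [p,q]. For instance
  ∂PQR = QR − PR + PQ,
  ∂PRS = RS − PS + PR.
The 9×6 boundary matrix has rank 5 and Smith normal form diag(1,1,1,1,1).

Now H_k = ker ∂_k / im ∂_{k+1}, so:

  H_0: rank C_0 − rank ∂_1 = 5 − 4 = 1, and the invariant factors of ∂_1 are all 1, so H_0 ≅ Z.
  H_1: rank ker ∂_1 − rank ∂_2 = (9 − 4) − 5 = 0, and the invariant factors of ∂_2 are all 1, so H_1 ≅ 0.
  H_2: rank ker ∂_2 − rank ∂_3 = (6 − 5) − 0 = 1, and there is no ∂_3, so H_2 ≅ Z.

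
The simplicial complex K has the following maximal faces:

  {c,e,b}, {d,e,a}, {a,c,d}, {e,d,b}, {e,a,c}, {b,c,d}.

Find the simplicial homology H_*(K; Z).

H_0 = Z,  H_1 = 0,  H_2 = Z.

Fix the vertex order a < b < c < d < e and write every simplex with vertices in increasing order. Then dim K = 2 and the simplices of K are:

  0-simplices (5): a, b, c, d, e
  1-simplices (9): ac, ad, ae, bc, bd, be, cd, ce, de
  2-simplices (6): acd, ace, ade, bcd, bce, bde

so the chain groups are C_0 ≅ Z^5, C_1 ≅ Z^9, C_2 ≅ Z^6.

∂_1: C_1 → C_0 sends each edge [p,q] (with p < q) to q − p. For instance
  ∂bc = c − b.
This gives a 5×9 integer matrix of rank 4; reducing to Smith normal form yields diagonal entries (1,1,1,1).

The boundary map ∂_2: C_2 → C_1 sends each 2-simplex [p,q,r] to [q,r] − [p,r] + [p,q]. For instance
  ∂bce = ce − be + bc,
  ∂acd = cd − ad + ac.
As a 9×6 matrix over Z this has rank 5, with invariant factors (1,1,1,1,1).

Reading off H_k = ker ∂_k / im ∂_{k+1}:

  H_0: rank C_0 − rank ∂_1 = 5 − 4 = 1, and the invariant factors of ∂_1 are all 1, so H_0 = Z.
  H_1: rank ker ∂_1 − rank ∂_2 = (9 − 4) − 5 = 0, and the invariant factors of ∂_2 are all 1, so H_1 = 0.
  H_2: rank ker ∂_2 − rank ∂_3 = (6 − 5) − 0 = 1, and there is no ∂_3, so H_2 = Z.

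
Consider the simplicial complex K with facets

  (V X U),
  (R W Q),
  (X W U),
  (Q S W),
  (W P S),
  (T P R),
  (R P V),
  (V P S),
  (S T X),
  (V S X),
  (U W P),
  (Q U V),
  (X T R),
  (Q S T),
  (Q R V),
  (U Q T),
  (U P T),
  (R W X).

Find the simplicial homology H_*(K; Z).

H_0 = Z,  H_1 = Z^2,  H_2 = Z.

We work with the vertex ordering P < Q < R < S < T < U < V < W < X. The simplices of K, each written with vertices in increasing order, are:

  0-simplices (9): P, Q, R, S, T, U, V, W, X
  1-simplices (27): PR, PS, PT, PU, PV, PW, QR, QS, QT, QU, QV, QW, RT, RV, RW, RX, ST, SV, SW, SX, TU, TX, UV, UW, UX, VX, WX
  2-simplices (18): PRT, PRV, PSV, PSW, PTU, PUW, QRV, QRW, QST, QSW, QTU, QUV, RTX, RWX, STX, SVX, UVX, UWX

giving chain groups C_0 ≅ Z^9, C_1 ≅ Z^27, C_2 ≅ Z^18.

Boundary ∂_1: C_1 → C_0 is given by ∂[p,q] = [q] − [p]. For instance
  ∂QS = S − Q.
The 9×27 boundary matrix has rank 8 and Smith normal form diag(1,1,1,1,1,1,1,1).

The boundary map ∂_2: C_2 → C_1 maps a triangle to the signed sum of its edges. For instance
  ∂PSW = SW − PW + PS,
  ∂QUV = UV − QV + QU.
The resulting 27×18 matrix has rank 17, and its Smith normal form has invariant factors (1,1,1,1,1,1,1,1,1,1,1,1,1,1,1,1,1).

Now H_k = ker ∂_k / im ∂_{k+1}, so:

  H_0: rank C_0 − rank ∂_1 = 9 − 8 = 1, and the invariant factors of ∂_1 are all 1, so H_0 = Z.
  H_1: rank ker ∂_1 − rank ∂_2 = (27 − 8) − 17 = 2, and the invariant factors of ∂_2 are all 1, so H_1 = Z^2.
  H_2: rank ker ∂_2 − rank ∂_3 = (18 − 17) − 0 = 1, and there is no ∂_3, so H_2 = Z.

(K is a triangulation of the torus T^2.)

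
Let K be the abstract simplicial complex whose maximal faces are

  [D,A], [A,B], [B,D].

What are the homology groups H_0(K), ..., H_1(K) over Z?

Order the vertices as A < B < D. Listing each simplex with vertices in this order, K has dimension 1 with simplices:

  0-simplices (3): A, B, D
  1-simplices (3): AB, AD, BD

giving chain groups C_0 ≅ Z^3, C_1 ≅ Z^3.

Boundary ∂_1: C_1 → C_0 is given by ∂[p,q] = [q] − [p].
As a 3×3 matrix over Z this has rank 2, with invariant factors (1,1).

Now H_k = ker ∂_k / im ∂_{k+1}, so:

  H_0: rank C_0 − rank ∂_1 = 3 − 2 = 1, and the invariant factors of ∂_1 are all 1, so H_0 = Z.
  H_1: rank ker ∂_1 − rank ∂_2 = (3 − 2) − 0 = 1, and there is no ∂_2, so H_1 = Z.

H_0 = Z,  H_1 = Z.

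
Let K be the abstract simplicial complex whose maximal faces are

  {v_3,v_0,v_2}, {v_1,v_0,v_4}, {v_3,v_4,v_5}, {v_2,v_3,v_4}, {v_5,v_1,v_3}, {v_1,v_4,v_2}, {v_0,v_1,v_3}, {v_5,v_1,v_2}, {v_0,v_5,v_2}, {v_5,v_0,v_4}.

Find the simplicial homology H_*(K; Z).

H_0 = Z,  H_1 = Z/2Z,  H_2 = 0.

We work with the vertex ordering v_0 < v_1 < v_2 < v_3 < v_4 < v_5. The simplices of K, each written with vertices in increasing order, are:

  0-simplices (6): [v_0], [v_1], [v_2], [v_3], [v_4], [v_5]
  1-simplices (15): (15 of them)
  2-simplices (10): [v_0,v_1,v_3], [v_0,v_1,v_4], [v_0,v_2,v_3], [v_0,v_2,v_5], [v_0,v_4,v_5], [v_1,v_2,v_4], [v_1,v_2,v_5], [v_1,v_3,v_5], [v_2,v_3,v_4], [v_3,v_4,v_5]

so the chain groups are C_0 ≅ Z^6, C_1 ≅ Z^15, C_2 ≅ Z^10.

The boundary map ∂_1: C_1 → C_0 maps an edge to its endpoints' difference, ∂[p,q] = q − p. For instance
  ∂[v_0,v_5] = [v_5] − [v_0].
The 6×15 boundary matrix has rank 5 and Smith normal form diag(1,1,1,1,1).

Boundary ∂_2: C_2 → C_1 maps a triangle to the signed sum of its edges. For instance
  ∂[v_0,v_2,v_5] = [v_2,v_5] − [v_0,v_5] + [v_0,v_2],
  ∂[v_0,v_1,v_4] = [v_1,v_4] − [v_0,v_4] + [v_0,v_1].
The 15×10 boundary matrix has rank 10 and Smith normal form diag(1,1,1,1,1,1,1,1,1,2).

Reading off H_k = ker ∂_k / im ∂_{k+1}:

  H_0: rank C_0 − rank ∂_1 = 6 − 5 = 1, and the invariant factors of ∂_1 are all 1, so H_0 ≅ Z.
  H_1: rank ker ∂_1 − rank ∂_2 = (15 − 5) − 10 = 0, and ∂_2 has invariant factor 2 > 1, so H_1 ≅ Z/2Z.
  H_2: rank ker ∂_2 − rank ∂_3 = (10 − 10) − 0 = 0, and there is no ∂_3, so H_2 ≅ 0.

(K is a triangulation of the real projective plane RP^2.)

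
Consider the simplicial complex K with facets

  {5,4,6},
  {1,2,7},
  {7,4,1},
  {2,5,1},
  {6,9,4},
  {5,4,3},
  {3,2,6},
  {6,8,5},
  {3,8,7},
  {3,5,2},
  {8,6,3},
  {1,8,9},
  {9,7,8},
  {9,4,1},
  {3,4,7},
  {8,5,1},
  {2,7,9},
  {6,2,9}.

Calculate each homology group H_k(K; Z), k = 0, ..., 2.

H_0 = Z,  H_1 = Z × Z/2,  H_2 = 0.

We work with the vertex ordering 1 < 2 < 3 < 4 < 5 < 6 < 7 < 8 < 9. The simplices of K, each written with vertices in increasing order, are:

  0-simplices (9): [1], [2], [3], [4], [5], [6], [7], [8], [9]
  1-simplices (27): (27 of them)
  2-simplices (18): [1,2,5], [1,2,7], [1,4,7], [1,4,9], [1,5,8], [1,8,9], [2,3,5], [2,3,6], [2,6,9], [2,7,9], [3,4,5], [3,4,7], [3,6,8], [3,7,8], [4,5,6], [4,6,9], [5,6,8], [7,8,9]

Hence C_0 ≅ Z^9, C_1 ≅ Z^27, C_2 ≅ Z^18.

The boundary map ∂_1: C_1 → C_0 is given by ∂[p,q] = [q] − [p].
As a 9×27 matrix over Z this has rank 8, with invariant factors (1,1,1,1,1,1,1,1).

Boundary ∂_2: C_2 → C_1 sends each 2-simplex [p,q,r] to [q,r] − [p,r] + [p,q]. For instance
  ∂[1,4,9] = [4,9] − [1,9] + [1,4],
  ∂[3,4,5] = [4,5] − [3,5] + [3,4].
As a 27×18 matrix over Z this has rank 18, with invariant factors (1,1,1,1,1,1,1,1,1,1,1,1,1,1,1,1,1,2).

Now H_k = ker ∂_k / im ∂_{k+1}, so:

  H_0: rank C_0 − rank ∂_1 = 9 − 8 = 1, and the invariant factors of ∂_1 are all 1, so H_0 ≅ Z.
  H_1: rank ker ∂_1 − rank ∂_2 = (27 − 8) − 18 = 1, and ∂_2 has invariant factor 2 > 1, so H_1 ≅ Z × Z/2.
  H_2: rank ker ∂_2 − rank ∂_3 = (18 − 18) − 0 = 0, and there is no ∂_3, so H_2 ≅ 0.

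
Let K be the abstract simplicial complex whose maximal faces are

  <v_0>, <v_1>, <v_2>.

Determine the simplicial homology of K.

Fix the vertex order v_0 < v_1 < v_2 and write every simplex with vertices in increasing order. Then dim K = 0 and the simplices of K are:

  0-simplices (3): [v_0], [v_1], [v_2]

giving chain groups C_0 ≅ Z^3.

Now H_k = ker ∂_k / im ∂_{k+1}, so:

  H_0: rank C_0 − rank ∂_1 = 3 − 0 = 3, and there is no ∂_1, so H_0 ≅ Z^3.

H_0 ≅ Z^3.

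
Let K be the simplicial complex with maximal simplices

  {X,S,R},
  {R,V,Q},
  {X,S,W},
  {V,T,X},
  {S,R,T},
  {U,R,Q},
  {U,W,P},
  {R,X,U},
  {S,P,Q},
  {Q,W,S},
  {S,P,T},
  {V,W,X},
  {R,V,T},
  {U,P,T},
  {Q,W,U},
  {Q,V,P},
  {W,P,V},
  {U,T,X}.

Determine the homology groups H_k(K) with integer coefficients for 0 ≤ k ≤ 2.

Order the vertices as P < Q < R < S < T < U < V < W < X. Listing each simplex with vertices in this order, K has dimension 2 with simplices:

  0-simplices (9): P, Q, R, S, T, U, V, W, X
  1-simplices (27): PQ, PS, PT, PU, PV, PW, QR, QS, QU, QV, QW, RS, RT, RU, RV, RX, ST, SW, SX, TU, TV, TX, UW, UX, VW, VX, WX
  2-simplices (18): PQS, PQV, PST, PTU, PUW, PVW, QRU, QRV, QSW, QUW, RST, RSX, RTV, RUX, SWX, TUX, TVX, VWX

giving chain groups C_0 ≅ Z^9, C_1 ≅ Z^27, C_2 ≅ Z^18.

The boundary map ∂_1: C_1 → C_0 maps an edge to its endpoints' difference, ∂[p,q] = q − p.
The resulting 9×27 matrix has rank 8, and its Smith normal form has invariant factors (1,1,1,1,1,1,1,1).

∂_2: C_2 → C_1 sends each 2-simplex [p,q,r] to [q,r] − [p,r] + [p,q]. For instance
  ∂QRU = RU − QU + QR,
  ∂QSW = SW − QW + QS.
As a 27×18 matrix over Z this has rank 18, with invariant factors (1,1,1,1,1,1,1,1,1,1,1,1,1,1,1,1,1,2).

Computing H_k = (kernel of ∂_k) / (image of ∂_{k+1}):

  H_0: rank C_0 − rank ∂_1 = 9 − 8 = 1, and the invariant factors of ∂_1 are all 1, so H_0 ≅ Z.
  H_1: rank ker ∂_1 − rank ∂_2 = (27 − 8) − 18 = 1, and ∂_2 has invariant factor 2 > 1, so H_1 ≅ Z ⊕ Z/2Z.
  H_2: rank ker ∂_2 − rank ∂_3 = (18 − 18) − 0 = 0, and there is no ∂_3, so H_2 ≅ 0.

As a check, the Euler characteristic is 9 − 27 + 18 = 0, which agrees with 1 − 1 + 0 = 0.

H_0 ≅ Z,  H_1 ≅ Z ⊕ Z/2Z,  H_2 = 0.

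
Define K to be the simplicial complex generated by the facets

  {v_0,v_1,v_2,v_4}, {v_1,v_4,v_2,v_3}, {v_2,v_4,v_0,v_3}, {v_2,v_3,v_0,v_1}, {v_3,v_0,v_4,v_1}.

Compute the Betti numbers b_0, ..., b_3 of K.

Fix the vertex order v_0 < v_1 < v_2 < v_3 < v_4 and write every simplex with vertices in increasing order. Then dim K = 3 and the simplices of K are:

  0-simplices (5): [v_0], [v_1], [v_2], [v_3], [v_4]
  1-simplices (10): [v_0,v_1], [v_0,v_2], [v_0,v_3], [v_0,v_4], [v_1,v_2], [v_1,v_3], [v_1,v_4], [v_2,v_3], [v_2,v_4], [v_3,v_4]
  2-simplices (10): [v_0,v_1,v_2], [v_0,v_1,v_3], [v_0,v_1,v_4], [v_0,v_2,v_3], [v_0,v_2,v_4], [v_0,v_3,v_4], [v_1,v_2,v_3], [v_1,v_2,v_4], [v_1,v_3,v_4], [v_2,v_3,v_4]
  3-simplices (5): [v_0,v_1,v_2,v_3], [v_0,v_1,v_2,v_4], [v_0,v_1,v_3,v_4], [v_0,v_2,v_3,v_4], [v_1,v_2,v_3,v_4]

so the chain groups are C_0 ≅ Z^5, C_1 ≅ Z^10, C_2 ≅ Z^10, C_3 ≅ Z^5.

∂_1: C_1 → C_0 maps an edge to its endpoints' difference, ∂[p,q] = q − p. For instance
  ∂[v_1,v_2] = [v_2] − [v_1].
This gives a 5×10 integer matrix of rank 4; reducing to Smith normal form yields diagonal entries (1,1,1,1).

The boundary map ∂_2: C_2 → C_1 acts by ∂[p,q,r] = [q,r] − [p,r] + [p,q]. For instance
  ∂[v_0,v_2,v_3] = [v_2,v_3] − [v_0,v_3] + [v_0,v_2],
  ∂[v_1,v_2,v_4] = [v_2,v_4] − [v_1,v_4] + [v_1,v_2].
As a 10×10 matrix over Z this has rank 6, with invariant factors (1,1,1,1,1,1).

∂_3: C_3 → C_2 sends each 3-simplex σ to the alternating sum Σ_i (−1)^i (σ with its i-th vertex removed). For instance
  ∂[v_0,v_2,v_3,v_4] = [v_2,v_3,v_4] − [v_0,v_3,v_4] + [v_0,v_2,v_4] − [v_0,v_2,v_3],
  ∂[v_0,v_1,v_2,v_4] = [v_1,v_2,v_4] − [v_0,v_2,v_4] + [v_0,v_1,v_4] − [v_0,v_1,v_2].
As a 10×5 matrix over Z this has rank 4, with invariant factors (1,1,1,1).

From H_k ≅ ker(∂_k) / im(∂_{k+1}) we obtain:

  H_0: rank C_0 − rank ∂_1 = 5 − 4 = 1, and the invariant factors of ∂_1 are all 1, so H_0 ≅ Z.
  H_1: rank ker ∂_1 − rank ∂_2 = (10 − 4) − 6 = 0, and the invariant factors of ∂_2 are all 1, so H_1 ≅ 0.
  H_2: rank ker ∂_2 − rank ∂_3 = (10 − 6) − 4 = 0, and the invariant factors of ∂_3 are all 1, so H_2 ≅ 0.
  H_3: rank ker ∂_3 − rank ∂_4 = (5 − 4) − 0 = 1, and there is no ∂_4, so H_3 ≅ Z.

Hence the Betti numbers are b_0 = 1, b_1 = 0, b_2 = 0, b_3 = 1.

b_0 = 1, b_1 = 0, b_2 = 0, b_3 = 1.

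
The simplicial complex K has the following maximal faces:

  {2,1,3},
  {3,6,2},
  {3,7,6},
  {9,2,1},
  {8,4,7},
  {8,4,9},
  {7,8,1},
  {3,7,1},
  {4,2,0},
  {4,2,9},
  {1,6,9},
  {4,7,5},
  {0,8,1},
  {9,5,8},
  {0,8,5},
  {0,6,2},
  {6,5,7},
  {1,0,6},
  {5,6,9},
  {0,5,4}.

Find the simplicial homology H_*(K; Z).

K has 10 vertices, 30 edges, 20 triangles.
rank ∂_0 = 0, rank ∂_1 = 9 ⇒ b_0 = 10 − 0 − 9 = 1; all invariant factors of ∂_1 are 1 so no torsion. So H_0 ≅ Z.
rank ∂_1 = 9, rank ∂_2 = 20 ⇒ b_1 = 30 − 9 − 20 = 1; ∂_2 has invariant factor(s) [2] giving torsion. So H_1 ≅ Z ⊕ Z/2Z.
rank ∂_2 = 20, rank ∂_3 = 0 ⇒ b_2 = 20 − 20 − 0 = 0. So H_2 ≅ 0.

H_0 ≅ Z,  H_1 ≅ Z ⊕ Z/2Z,  H_2 = 0.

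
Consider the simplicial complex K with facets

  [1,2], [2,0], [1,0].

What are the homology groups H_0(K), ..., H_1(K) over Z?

Order the vertices as 0 < 1 < 2. Listing each simplex with vertices in this order, K has dimension 1 with simplices:

  0-simplices (3): [0], [1], [2]
  1-simplices (3): [0,1], [0,2], [1,2]

so the chain groups are C_0 ≅ Z^3, C_1 ≅ Z^3.

∂_1: C_1 → C_0 maps an edge to its endpoints' difference, ∂[p,q] = q − p. For instance
  ∂[0,2] = [2] − [0].
The resulting 3×3 matrix has rank 2, and its Smith normal form has invariant factors (1,1).

Now H_k = ker ∂_k / im ∂_{k+1}, so:

  H_0: rank C_0 − rank ∂_1 = 3 − 2 = 1, and the invariant factors of ∂_1 are all 1, so H_0 ≅ Z.
  H_1: rank ker ∂_1 − rank ∂_2 = (3 − 2) − 0 = 1, and there is no ∂_2, so H_1 ≅ Z.

As a check, the Euler characteristic is 3 − 3 = 0, which agrees with 1 − 1 = 0.

H_0 = Z,  H_1 = Z.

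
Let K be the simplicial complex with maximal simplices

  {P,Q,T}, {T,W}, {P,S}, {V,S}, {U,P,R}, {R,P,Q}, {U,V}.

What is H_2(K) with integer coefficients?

H_2 = 0.

We work with the vertex ordering P < Q < R < S < T < U < V < W. The simplices of K, each written with vertices in increasing order, are:

  0-simplices (8): P, Q, R, S, T, U, V, W
  1-simplices (11): PQ, PR, PS, PT, PU, QR, QT, RU, SV, TW, UV
  2-simplices (3): PQR, PQT, PRU

so the chain groups are C_0 ≅ Z^8, C_1 ≅ Z^11, C_2 ≅ Z^3.

Boundary ∂_1: C_1 → C_0 sends each edge [p,q] (with p < q) to q − p.
This gives a 8×11 integer matrix of rank 7; reducing to Smith normal form yields diagonal entries (1,1,1,1,1,1,1).

The boundary map ∂_2: C_2 → C_1 sends each 2-simplex [p,q,r] to [q,r] − [p,r] + [p,q]. For instance
  ∂PRU = RU − PU + PR,
  ∂PQR = QR − PR + PQ.
As a 11×3 matrix over Z this has rank 3, with invariant factors (1,1,1).

Now H_k = ker ∂_k / im ∂_{k+1}, so:

  H_2: rank ker ∂_2 − rank ∂_3 = (3 − 3) − 0 = 0, and there is no ∂_3, so H_2 ≅ 0.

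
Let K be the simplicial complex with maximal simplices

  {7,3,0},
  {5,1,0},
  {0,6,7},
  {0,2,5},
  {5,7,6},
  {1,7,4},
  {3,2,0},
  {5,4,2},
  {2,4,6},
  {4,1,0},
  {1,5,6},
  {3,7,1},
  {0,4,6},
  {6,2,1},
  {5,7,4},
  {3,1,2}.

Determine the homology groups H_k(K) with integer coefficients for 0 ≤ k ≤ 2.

Take the total order 0 < 1 < 2 < 3 < 4 < 5 < 6 < 7 on the vertex set. Then K (dimension 2) consists of the simplices:

  0-simplices (8): [0], [1], [2], [3], [4], [5], [6], [7]
  1-simplices (24): (24 of them)
  2-simplices (16): [0,1,4], [0,1,5], [0,2,3], [0,2,5], [0,3,7], [0,4,6], [0,6,7], [1,2,3], [1,2,6], [1,3,7], [1,4,7], [1,5,6], [2,4,5], [2,4,6], [4,5,7], [5,6,7]

Hence C_0 ≅ Z^8, C_1 ≅ Z^24, C_2 ≅ Z^16.

The boundary map ∂_1: C_1 → C_0 sends each edge [p,q] (with p < q) to q − p.
The 8×24 boundary matrix has rank 7 and Smith normal form diag(1,1,1,1,1,1,1).

Boundary ∂_2: C_2 → C_1 sends each 2-simplex [p,q,r] to [q,r] − [p,r] + [p,q]. For instance
  ∂[1,3,7] = [3,7] − [1,7] + [1,3],
  ∂[1,2,3] = [2,3] − [1,3] + [1,2].
The 24×16 boundary matrix has rank 15 and Smith normal form diag(1,1,1,1,1,1,1,1,1,1,1,1,1,1,1).

From H_k ≅ ker(∂_k) / im(∂_{k+1}) we obtain:

  H_0: rank C_0 − rank ∂_1 = 8 − 7 = 1, and the invariant factors of ∂_1 are all 1, so H_0 = Z.
  H_1: rank ker ∂_1 − rank ∂_2 = (24 − 7) − 15 = 2, and the invariant factors of ∂_2 are all 1, so H_1 = Z^2.
  H_2: rank ker ∂_2 − rank ∂_3 = (16 − 15) − 0 = 1, and there is no ∂_3, so H_2 = Z.

H_0 = Z,  H_1 = Z^2,  H_2 = Z.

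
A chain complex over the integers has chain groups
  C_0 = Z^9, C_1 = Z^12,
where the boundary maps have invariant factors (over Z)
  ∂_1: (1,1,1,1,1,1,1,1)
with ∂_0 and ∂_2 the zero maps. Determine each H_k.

H_0: b_0 = 9 − 0 − 8 = 1; torsion from ∂_1 factors > 1: none. So H_0 ≅ Z.
H_1: b_1 = 12 − 8 − 0 = 4; torsion from ∂_2 factors > 1: none. So H_1 ≅ Z^4.

H_0 ≅ Z,  H_1 ≅ Z^4.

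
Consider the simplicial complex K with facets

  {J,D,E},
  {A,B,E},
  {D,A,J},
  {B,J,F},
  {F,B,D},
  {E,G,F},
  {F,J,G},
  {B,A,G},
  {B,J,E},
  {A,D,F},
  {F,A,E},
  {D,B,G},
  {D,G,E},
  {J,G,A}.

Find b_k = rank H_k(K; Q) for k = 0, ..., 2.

b_0 = 1, b_1 = 2, b_2 = 1.

Order the vertices as A < B < D < E < F < G < J. Listing each simplex with vertices in this order, K has dimension 2 with simplices:

  0-simplices (7): A, B, D, E, F, G, J
  1-simplices (21): AB, AD, AE, AF, AG, AJ, BD, BE, BF, BG, BJ, DE, DF, DG, DJ, EF, EG, EJ, FG, FJ, GJ
  2-simplices (14): ABE, ABG, ADF, ADJ, AEF, AGJ, BDF, BDG, BEJ, BFJ, DEG, DEJ, EFG, FGJ

so the chain groups are C_0 ≅ Z^7, C_1 ≅ Z^21, C_2 ≅ Z^14.

Boundary ∂_1: C_1 → C_0 maps an edge to its endpoints' difference, ∂[p,q] = q − p. For instance
  ∂AD = D − A.
As a 7×21 matrix over Z this has rank 6, with invariant factors (1,1,1,1,1,1).

∂_2: C_2 → C_1 maps a triangle to the signed sum of its edges. For instance
  ∂EFG = FG − EG + EF,
  ∂BDG = DG − BG + BD.
As a 21×14 matrix over Z this has rank 13, with invariant factors (1,1,1,1,1,1,1,1,1,1,1,1,1).

From H_k ≅ ker(∂_k) / im(∂_{k+1}) we obtain:

  H_0: rank C_0 − rank ∂_1 = 7 − 6 = 1, and the invariant factors of ∂_1 are all 1, so H_0 ≅ Z.
  H_1: rank ker ∂_1 − rank ∂_2 = (21 − 6) − 13 = 2, and the invariant factors of ∂_2 are all 1, so H_1 ≅ Z^2.
  H_2: rank ker ∂_2 − rank ∂_3 = (14 − 13) − 0 = 1, and there is no ∂_3, so H_2 ≅ Z.

Hence the Betti numbers are b_0 = 1, b_1 = 2, b_2 = 1.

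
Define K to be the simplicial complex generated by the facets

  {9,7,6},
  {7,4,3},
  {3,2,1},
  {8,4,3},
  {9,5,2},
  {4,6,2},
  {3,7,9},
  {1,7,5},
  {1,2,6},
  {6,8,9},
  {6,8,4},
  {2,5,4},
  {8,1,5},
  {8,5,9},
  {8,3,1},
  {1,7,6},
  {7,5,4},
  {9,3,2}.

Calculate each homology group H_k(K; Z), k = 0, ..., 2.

H_0 ≅ Z,  H_1 ≅ Z^2,  H_2 ≅ Z.

We work with the vertex ordering 1 < 2 < 3 < 4 < 5 < 6 < 7 < 8 < 9. The simplices of K, each written with vertices in increasing order, are:

  0-simplices (9): [1], [2], [3], [4], [5], [6], [7], [8], [9]
  1-simplices (27): (27 of them)
  2-simplices (18): [1,2,3], [1,2,6], [1,3,8], [1,5,7], [1,5,8], [1,6,7], [2,3,9], [2,4,5], [2,4,6], [2,5,9], [3,4,7], [3,4,8], [3,7,9], [4,5,7], [4,6,8], [5,8,9], [6,7,9], [6,8,9]

giving chain groups C_0 ≅ Z^9, C_1 ≅ Z^27, C_2 ≅ Z^18.

Boundary ∂_1: C_1 → C_0 sends each edge [p,q] (with p < q) to q − p.
The 9×27 boundary matrix has rank 8 and Smith normal form diag(1,1,1,1,1,1,1,1).

∂_2: C_2 → C_1 maps a triangle to the signed sum of its edges. For instance
  ∂[3,4,7] = [4,7] − [3,7] + [3,4],
  ∂[3,7,9] = [7,9] − [3,9] + [3,7].
The 27×18 boundary matrix has rank 17 and Smith normal form diag(1,1,1,1,1,1,1,1,1,1,1,1,1,1,1,1,1).

Reading off H_k = ker ∂_k / im ∂_{k+1}:

  H_0: rank C_0 − rank ∂_1 = 9 − 8 = 1, and the invariant factors of ∂_1 are all 1, so H_0 = Z.
  H_1: rank ker ∂_1 − rank ∂_2 = (27 − 8) − 17 = 2, and the invariant factors of ∂_2 are all 1, so H_1 = Z^2.
  H_2: rank ker ∂_2 − rank ∂_3 = (18 − 17) − 0 = 1, and there is no ∂_3, so H_2 = Z.

As a check, the Euler characteristic is 9 − 27 + 18 = 0, which agrees with 1 − 2 + 1 = 0.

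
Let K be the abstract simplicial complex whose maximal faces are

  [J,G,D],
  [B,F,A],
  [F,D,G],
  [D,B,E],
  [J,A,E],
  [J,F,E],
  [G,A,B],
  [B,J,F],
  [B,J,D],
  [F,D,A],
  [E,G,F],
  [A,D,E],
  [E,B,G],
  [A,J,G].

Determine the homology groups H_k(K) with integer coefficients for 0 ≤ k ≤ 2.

H_0 ≅ Z,  H_1 ≅ Z^2,  H_2 ≅ Z.

Fix the vertex order A < B < D < E < F < G < J and write every simplex with vertices in increasing order. Then dim K = 2 and the simplices of K are:

  0-simplices (7): A, B, D, E, F, G, J
  1-simplices (21): AB, AD, AE, AF, AG, AJ, BD, BE, BF, BG, BJ, DE, DF, DG, DJ, EF, EG, EJ, FG, FJ, GJ
  2-simplices (14): ABF, ABG, ADE, ADF, AEJ, AGJ, BDE, BDJ, BEG, BFJ, DFG, DGJ, EFG, EFJ

Hence C_0 ≅ Z^7, C_1 ≅ Z^21, C_2 ≅ Z^14.

The boundary map ∂_1: C_1 → C_0 sends each edge [p,q] (with p < q) to q − p. For instance
  ∂FJ = J − F.
The resulting 7×21 matrix has rank 6, and its Smith normal form has invariant factors (1,1,1,1,1,1).

∂_2: C_2 → C_1 acts by ∂[p,q,r] = [q,r] − [p,r] + [p,q]. For instance
  ∂EFJ = FJ − EJ + EF,
  ∂BDE = DE − BE + BD.
This gives a 21×14 integer matrix of rank 13; reducing to Smith normal form yields diagonal entries (1,1,1,1,1,1,1,1,1,1,1,1,1).

Reading off H_k = ker ∂_k / im ∂_{k+1}:

  H_0: rank C_0 − rank ∂_1 = 7 − 6 = 1, and the invariant factors of ∂_1 are all 1, so H_0 = Z.
  H_1: rank ker ∂_1 − rank ∂_2 = (21 − 6) − 13 = 2, and the invariant factors of ∂_2 are all 1, so H_1 = Z^2.
  H_2: rank ker ∂_2 − rank ∂_3 = (14 − 13) − 0 = 1, and there is no ∂_3, so H_2 = Z.

As a check, the Euler characteristic is 7 − 21 + 14 = 0, which agrees with 1 − 2 + 1 = 0.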